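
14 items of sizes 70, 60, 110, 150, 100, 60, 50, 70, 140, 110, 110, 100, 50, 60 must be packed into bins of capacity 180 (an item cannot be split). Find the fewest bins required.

8

Total = 150 + 140 + 110 + 110 + 110 + 100 + 100 + 70 + 70 + 60 + 60 + 60 + 50 + 50 = 1240.
Lower bound: ⌈1240/180⌉ = 7 bins.
A packing using 8 bins:
  bin 1: 150 = 150
  bin 2: 140 = 140
  bin 3: 110 + 70 = 180
  bin 4: 110 + 70 = 180
  bin 5: 110 + 60 = 170
  bin 6: 100 + 60 = 160
  bin 7: 100 + 60 = 160
  bin 8: 50 + 50 = 100
No arrangement into 7 bins stays within capacity, so 8 is optimal.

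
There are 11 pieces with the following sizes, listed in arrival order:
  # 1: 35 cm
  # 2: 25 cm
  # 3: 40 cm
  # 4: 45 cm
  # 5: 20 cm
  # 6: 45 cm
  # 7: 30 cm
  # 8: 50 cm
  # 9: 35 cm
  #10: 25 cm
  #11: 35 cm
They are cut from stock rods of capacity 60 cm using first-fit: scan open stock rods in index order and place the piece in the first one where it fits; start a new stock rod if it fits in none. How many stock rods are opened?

  35 → stock rod 1 (new)  [load 35/60]
  25 → stock rod 1  [load 60/60]
  40 → stock rod 2 (new)  [load 40/60]
  45 → stock rod 3 (new)  [load 45/60]
  20 → stock rod 2  [load 60/60]
  45 → stock rod 4 (new)  [load 45/60]
  30 → stock rod 5 (new)  [load 30/60]
  50 → stock rod 6 (new)  [load 50/60]
  35 → stock rod 7 (new)  [load 35/60]
  25 → stock rod 5  [load 55/60]
  35 → stock rod 8 (new)  [load 35/60]
8 stock rods opened.

8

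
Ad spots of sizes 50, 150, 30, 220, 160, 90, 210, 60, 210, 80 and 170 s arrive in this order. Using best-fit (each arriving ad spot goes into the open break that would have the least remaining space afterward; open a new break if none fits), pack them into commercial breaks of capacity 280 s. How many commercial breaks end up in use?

6

  50 → break 1 (new)  [load 50/280]
  150 → break 1  [load 200/280]
  30 → break 1  [load 230/280]
  220 → break 2 (new)  [load 220/280]
  160 → break 3 (new)  [load 160/280]
  90 → break 3  [load 250/280]
  210 → break 4 (new)  [load 210/280]
  60 → break 2  [load 280/280]
  210 → break 5 (new)  [load 210/280]
  80 → break 6 (new)  [load 80/280]
  170 → break 6  [load 250/280]
6 commercial breaks opened.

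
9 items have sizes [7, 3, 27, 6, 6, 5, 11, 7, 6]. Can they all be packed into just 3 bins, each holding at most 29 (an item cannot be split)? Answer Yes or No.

Yes

A valid assignment using 3 bins:
  bin 1: 27 = 27
  bin 2: 11 + 7 + 7 + 3 = 28
  bin 3: 6 + 6 + 6 + 5 = 23
Every load is within 29, so 3 bins suffice.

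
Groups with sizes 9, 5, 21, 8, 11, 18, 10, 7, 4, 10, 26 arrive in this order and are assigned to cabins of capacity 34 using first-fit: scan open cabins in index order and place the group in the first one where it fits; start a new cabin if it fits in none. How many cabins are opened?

  9 → cabin 1 (new)  [load 9/34]
  5 → cabin 1  [load 14/34]
  21 → cabin 2 (new)  [load 21/34]
  8 → cabin 1  [load 22/34]
  11 → cabin 1  [load 33/34]
  18 → cabin 3 (new)  [load 18/34]
  10 → cabin 2  [load 31/34]
  7 → cabin 3  [load 25/34]
  4 → cabin 3  [load 29/34]
  10 → cabin 4 (new)  [load 10/34]
  26 → cabin 5 (new)  [load 26/34]
5 cabins opened.

5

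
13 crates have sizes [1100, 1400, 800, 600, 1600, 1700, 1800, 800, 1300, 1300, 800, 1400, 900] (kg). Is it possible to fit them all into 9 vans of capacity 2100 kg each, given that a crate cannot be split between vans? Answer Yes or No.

A valid assignment using 9 vans:
  van 1: 1800 = 1800
  van 2: 1700 = 1700
  van 3: 1600 = 1600
  van 4: 1400 + 600 = 2000
  van 5: 1400 = 1400
  van 6: 1300 + 800 = 2100
  van 7: 1300 + 800 = 2100
  van 8: 1100 + 900 = 2000
  van 9: 800 = 800
Every load is within 2100 kg, so 9 vans suffice.

Yes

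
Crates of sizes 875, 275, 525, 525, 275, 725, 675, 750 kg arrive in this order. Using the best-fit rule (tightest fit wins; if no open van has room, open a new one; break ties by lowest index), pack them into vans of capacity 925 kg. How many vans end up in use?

  875 → van 1 (new)  [load 875/925]
  275 → van 2 (new)  [load 275/925]
  525 → van 2  [load 800/925]
  525 → van 3 (new)  [load 525/925]
  275 → van 3  [load 800/925]
  725 → van 4 (new)  [load 725/925]
  675 → van 5 (new)  [load 675/925]
  750 → van 6 (new)  [load 750/925]
6 vans opened.

6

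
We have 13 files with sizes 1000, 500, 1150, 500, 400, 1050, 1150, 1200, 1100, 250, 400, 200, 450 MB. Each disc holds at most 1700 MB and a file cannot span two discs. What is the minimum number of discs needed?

6

Total = 1200 + 1150 + 1150 + 1100 + 1050 + 1000 + 500 + 500 + 450 + 400 + 400 + 250 + 200 = 9350 MB.
Lower bound: ⌈9350/1700⌉ = 6 discs.
A packing using 6 discs:
  disc 1: 1200 + 500 = 1700
  disc 2: 1150 + 500 = 1650
  disc 3: 1150 + 450 = 1600
  disc 4: 1100 + 400 + 200 = 1700
  disc 5: 1050 + 400 + 250 = 1700
  disc 6: 1000 = 1000
This matches the lower bound, so 6 is optimal.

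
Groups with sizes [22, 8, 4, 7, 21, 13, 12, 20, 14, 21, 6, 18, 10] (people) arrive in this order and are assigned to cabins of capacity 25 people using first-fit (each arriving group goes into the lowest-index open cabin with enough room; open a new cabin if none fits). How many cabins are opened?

  22 → cabin 1 (new)  [load 22/25]
  8 → cabin 2 (new)  [load 8/25]
  4 → cabin 2  [load 12/25]
  7 → cabin 2  [load 19/25]
  21 → cabin 3 (new)  [load 21/25]
  13 → cabin 4 (new)  [load 13/25]
  12 → cabin 4  [load 25/25]
  20 → cabin 5 (new)  [load 20/25]
  14 → cabin 6 (new)  [load 14/25]
  21 → cabin 7 (new)  [load 21/25]
  6 → cabin 2  [load 25/25]
  18 → cabin 8 (new)  [load 18/25]
  10 → cabin 6  [load 24/25]
8 cabins opened.

8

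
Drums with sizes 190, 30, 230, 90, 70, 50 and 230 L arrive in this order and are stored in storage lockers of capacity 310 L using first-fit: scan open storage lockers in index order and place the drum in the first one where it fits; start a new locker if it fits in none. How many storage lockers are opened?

3

  190 → locker 1 (new)  [load 190/310]
  30 → locker 1  [load 220/310]
  230 → locker 2 (new)  [load 230/310]
  90 → locker 1  [load 310/310]
  70 → locker 2  [load 300/310]
  50 → locker 3 (new)  [load 50/310]
  230 → locker 3  [load 280/310]
3 storage lockers opened.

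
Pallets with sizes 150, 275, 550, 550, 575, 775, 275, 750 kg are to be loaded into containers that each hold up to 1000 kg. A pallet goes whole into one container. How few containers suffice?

5

Total = 775 + 750 + 575 + 550 + 550 + 275 + 275 + 150 = 3900 kg.
Lower bound: ⌈3900/1000⌉ = 4 containers.
Also, 5 pallets each exceed 500 kg, and no two of those can share a container, so at least 5 containers are needed.
A packing using 5 containers:
  container 1: 775 + 150 = 925
  container 2: 750 = 750
  container 3: 575 + 275 = 850
  container 4: 550 + 275 = 825
  container 5: 550 = 550
This matches the lower bound, so 5 is optimal.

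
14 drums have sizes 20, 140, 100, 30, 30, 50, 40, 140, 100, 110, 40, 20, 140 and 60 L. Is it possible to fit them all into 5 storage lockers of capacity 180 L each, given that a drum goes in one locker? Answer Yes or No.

Total = 1020 L; ⌈1020/180⌉ = 6.
At least 6 storage lockers are required, but only 5 are allowed.

No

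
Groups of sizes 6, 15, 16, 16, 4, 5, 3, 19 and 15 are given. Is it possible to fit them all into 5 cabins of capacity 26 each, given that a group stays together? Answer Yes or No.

A valid assignment using 5 cabins:
  cabin 1: 19 + 6 = 25
  cabin 2: 16 + 5 + 4 = 25
  cabin 3: 16 + 3 = 19
  cabin 4: 15 = 15
  cabin 5: 15 = 15
Every load is within 26, so 5 cabins suffice.

Yes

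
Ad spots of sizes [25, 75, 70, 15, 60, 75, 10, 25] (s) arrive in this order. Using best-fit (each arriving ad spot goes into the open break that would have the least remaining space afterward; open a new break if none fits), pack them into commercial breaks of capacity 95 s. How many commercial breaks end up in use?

4

  25 → break 1 (new)  [load 25/95]
  75 → break 2 (new)  [load 75/95]
  70 → break 1  [load 95/95]
  15 → break 2  [load 90/95]
  60 → break 3 (new)  [load 60/95]
  75 → break 4 (new)  [load 75/95]
  10 → break 4  [load 85/95]
  25 → break 3  [load 85/95]
4 commercial breaks opened.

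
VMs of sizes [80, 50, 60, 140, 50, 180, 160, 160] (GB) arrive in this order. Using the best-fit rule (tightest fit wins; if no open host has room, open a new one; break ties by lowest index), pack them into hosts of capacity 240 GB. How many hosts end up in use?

  80 → host 1 (new)  [load 80/240]
  50 → host 1  [load 130/240]
  60 → host 1  [load 190/240]
  140 → host 2 (new)  [load 140/240]
  50 → host 1  [load 240/240]
  180 → host 3 (new)  [load 180/240]
  160 → host 4 (new)  [load 160/240]
  160 → host 5 (new)  [load 160/240]
5 hosts opened.

5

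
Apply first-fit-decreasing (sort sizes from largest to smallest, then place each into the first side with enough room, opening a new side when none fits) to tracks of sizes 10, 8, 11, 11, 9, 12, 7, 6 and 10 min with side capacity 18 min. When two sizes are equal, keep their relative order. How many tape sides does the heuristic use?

6

Sorted descending: 12, 11, 11, 10, 10, 9, 8, 7, 6.
  12 → side 1 (new)  [load 12/18]
  11 → side 2 (new)  [load 11/18]
  11 → side 3 (new)  [load 11/18]
  10 → side 4 (new)  [load 10/18]
  10 → side 5 (new)  [load 10/18]
  9 → side 6 (new)  [load 9/18]
  8 → side 4  [load 18/18]
  7 → side 2  [load 18/18]
  6 → side 1  [load 18/18]
6 tape sides opened.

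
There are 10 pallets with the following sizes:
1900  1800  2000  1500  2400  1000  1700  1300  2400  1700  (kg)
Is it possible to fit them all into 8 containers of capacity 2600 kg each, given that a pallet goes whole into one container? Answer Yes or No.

Total = 17700 kg; ⌈17700/2600⌉ = 7.
8 pallets each exceed half the capacity and cannot share a container, forcing at least 8 containers.
The bound of 8 does not rule out 8, but exhaustive search shows no assignment into 8 containers of capacity 2600 kg exists — the minimum is 9.

No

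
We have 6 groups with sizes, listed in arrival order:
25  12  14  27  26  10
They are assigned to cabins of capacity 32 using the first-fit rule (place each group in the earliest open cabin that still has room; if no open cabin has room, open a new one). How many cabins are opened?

  25 → cabin 1 (new)  [load 25/32]
  12 → cabin 2 (new)  [load 12/32]
  14 → cabin 2  [load 26/32]
  27 → cabin 3 (new)  [load 27/32]
  26 → cabin 4 (new)  [load 26/32]
  10 → cabin 5 (new)  [load 10/32]
5 cabins opened.

5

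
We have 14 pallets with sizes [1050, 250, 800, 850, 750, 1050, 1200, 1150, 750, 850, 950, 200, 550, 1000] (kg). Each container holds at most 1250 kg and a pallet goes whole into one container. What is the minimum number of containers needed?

Total = 1200 + 1150 + 1050 + 1050 + 1000 + 950 + 850 + 850 + 800 + 750 + 750 + 550 + 250 + 200 = 11400 kg.
Lower bound: ⌈11400/1250⌉ = 10 containers.
Also, 11 pallets each exceed 625 kg, and no two of those can share a container, so at least 11 containers are needed.
A packing using 12 containers:
  container 1: 1200 = 1200
  container 2: 1150 = 1150
  container 3: 1050 + 200 = 1250
  container 4: 1050 = 1050
  container 5: 1000 + 250 = 1250
  container 6: 950 = 950
  container 7: 850 = 850
  container 8: 850 = 850
  container 9: 800 = 800
  container 10: 750 = 750
  container 11: 750 = 750
  container 12: 550 = 550
No arrangement into 11 containers stays within capacity, so 12 is optimal.

12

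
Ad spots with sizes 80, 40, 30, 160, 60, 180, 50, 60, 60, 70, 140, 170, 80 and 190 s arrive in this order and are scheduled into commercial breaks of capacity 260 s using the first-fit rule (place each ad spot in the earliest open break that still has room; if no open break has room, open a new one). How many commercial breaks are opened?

6

  80 → break 1 (new)  [load 80/260]
  40 → break 1  [load 120/260]
  30 → break 1  [load 150/260]
  160 → break 2 (new)  [load 160/260]
  60 → break 1  [load 210/260]
  180 → break 3 (new)  [load 180/260]
  50 → break 1  [load 260/260]
  60 → break 2  [load 220/260]
  60 → break 3  [load 240/260]
  70 → break 4 (new)  [load 70/260]
  140 → break 4  [load 210/260]
  170 → break 5 (new)  [load 170/260]
  80 → break 5  [load 250/260]
  190 → break 6 (new)  [load 190/260]
6 commercial breaks opened.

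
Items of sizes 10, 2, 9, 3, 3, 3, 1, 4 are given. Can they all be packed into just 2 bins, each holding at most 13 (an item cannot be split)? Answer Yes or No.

No

Total = 35; ⌈35/13⌉ = 3.
At least 3 bins are required, but only 2 are allowed.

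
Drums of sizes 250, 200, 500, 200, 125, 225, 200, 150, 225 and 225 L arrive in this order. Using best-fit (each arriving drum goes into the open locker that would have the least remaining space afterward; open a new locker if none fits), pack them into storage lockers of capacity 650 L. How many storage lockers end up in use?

4

  250 → locker 1 (new)  [load 250/650]
  200 → locker 1  [load 450/650]
  500 → locker 2 (new)  [load 500/650]
  200 → locker 1  [load 650/650]
  125 → locker 2  [load 625/650]
  225 → locker 3 (new)  [load 225/650]
  200 → locker 3  [load 425/650]
  150 → locker 3  [load 575/650]
  225 → locker 4 (new)  [load 225/650]
  225 → locker 4  [load 450/650]
4 storage lockers opened.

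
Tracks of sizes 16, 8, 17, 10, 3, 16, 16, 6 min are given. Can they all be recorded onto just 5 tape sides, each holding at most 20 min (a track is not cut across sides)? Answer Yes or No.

Total = 92 min; ⌈92/20⌉ = 5.
The bound of 5 does not rule out 5, but exhaustive search shows no assignment into 5 tape sides of capacity 20 min exists — the minimum is 6.

No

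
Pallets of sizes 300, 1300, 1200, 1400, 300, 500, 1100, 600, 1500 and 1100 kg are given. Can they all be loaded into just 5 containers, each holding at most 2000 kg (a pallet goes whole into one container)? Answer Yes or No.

No

Total = 9300 kg; ⌈9300/2000⌉ = 5.
6 pallets each exceed half the capacity and cannot share a container, forcing at least 6 containers.
At least 6 containers are required, but only 5 are allowed.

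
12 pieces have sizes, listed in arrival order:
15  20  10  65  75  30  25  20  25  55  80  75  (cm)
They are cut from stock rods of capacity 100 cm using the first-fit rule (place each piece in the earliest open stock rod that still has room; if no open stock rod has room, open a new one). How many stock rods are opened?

6

  15 → stock rod 1 (new)  [load 15/100]
  20 → stock rod 1  [load 35/100]
  10 → stock rod 1  [load 45/100]
  65 → stock rod 2 (new)  [load 65/100]
  75 → stock rod 3 (new)  [load 75/100]
  30 → stock rod 1  [load 75/100]
  25 → stock rod 1  [load 100/100]
  20 → stock rod 2  [load 85/100]
  25 → stock rod 3  [load 100/100]
  55 → stock rod 4 (new)  [load 55/100]
  80 → stock rod 5 (new)  [load 80/100]
  75 → stock rod 6 (new)  [load 75/100]
6 stock rods opened.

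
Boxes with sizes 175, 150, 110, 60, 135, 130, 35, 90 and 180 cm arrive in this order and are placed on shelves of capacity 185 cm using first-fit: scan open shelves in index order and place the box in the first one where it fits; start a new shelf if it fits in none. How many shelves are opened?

7

  175 → shelf 1 (new)  [load 175/185]
  150 → shelf 2 (new)  [load 150/185]
  110 → shelf 3 (new)  [load 110/185]
  60 → shelf 3  [load 170/185]
  135 → shelf 4 (new)  [load 135/185]
  130 → shelf 5 (new)  [load 130/185]
  35 → shelf 2  [load 185/185]
  90 → shelf 6 (new)  [load 90/185]
  180 → shelf 7 (new)  [load 180/185]
7 shelves opened.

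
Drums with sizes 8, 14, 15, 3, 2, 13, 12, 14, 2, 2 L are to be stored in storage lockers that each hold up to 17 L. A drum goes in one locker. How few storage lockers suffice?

6

Total = 15 + 14 + 14 + 13 + 12 + 8 + 3 + 2 + 2 + 2 = 85 L.
Lower bound: ⌈85/17⌉ = 5 storage lockers.
A packing using 6 storage lockers:
  locker 1: 15 + 2 = 17
  locker 2: 14 + 3 = 17
  locker 3: 14 + 2 = 16
  locker 4: 13 + 2 = 15
  locker 5: 12 = 12
  locker 6: 8 = 8
No arrangement into 5 storage lockers stays within capacity, so 6 is optimal.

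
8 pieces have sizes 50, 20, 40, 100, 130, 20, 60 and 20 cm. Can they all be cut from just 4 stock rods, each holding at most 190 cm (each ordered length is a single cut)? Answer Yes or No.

Yes

A valid assignment using 3 stock rods:
  stock rod 1: 130 + 60 = 190
  stock rod 2: 100 + 50 + 40 = 190
  stock rod 3: 20 + 20 + 20 = 60
That uses only 3 ≤ 4, so 4 stock rods are enough.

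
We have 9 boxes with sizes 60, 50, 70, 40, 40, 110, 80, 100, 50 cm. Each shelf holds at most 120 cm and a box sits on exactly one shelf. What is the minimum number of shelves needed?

Total = 110 + 100 + 80 + 70 + 60 + 50 + 50 + 40 + 40 = 600 cm.
Lower bound: ⌈600/120⌉ = 5 shelves.
A packing using 6 shelves:
  shelf 1: 110 = 110
  shelf 2: 100 = 100
  shelf 3: 80 + 40 = 120
  shelf 4: 70 + 50 = 120
  shelf 5: 60 + 50 = 110
  shelf 6: 40 = 40
No arrangement into 5 shelves stays within capacity, so 6 is optimal.

6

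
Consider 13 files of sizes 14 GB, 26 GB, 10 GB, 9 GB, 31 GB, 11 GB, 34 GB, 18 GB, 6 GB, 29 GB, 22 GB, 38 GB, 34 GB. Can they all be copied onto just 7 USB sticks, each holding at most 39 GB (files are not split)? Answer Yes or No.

Total = 282 GB; ⌈282/39⌉ = 8.
At least 8 USB sticks are required, but only 7 are allowed.

No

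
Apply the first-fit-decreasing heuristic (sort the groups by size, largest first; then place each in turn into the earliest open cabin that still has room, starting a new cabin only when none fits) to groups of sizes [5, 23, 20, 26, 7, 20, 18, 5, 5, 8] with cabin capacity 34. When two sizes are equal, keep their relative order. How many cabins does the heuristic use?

Sorted descending: 26, 23, 20, 20, 18, 8, 7, 5, 5, 5.
  26 → cabin 1 (new)  [load 26/34]
  23 → cabin 2 (new)  [load 23/34]
  20 → cabin 3 (new)  [load 20/34]
  20 → cabin 4 (new)  [load 20/34]
  18 → cabin 5 (new)  [load 18/34]
  8 → cabin 1  [load 34/34]
  7 → cabin 2  [load 30/34]
  5 → cabin 3  [load 25/34]
  5 → cabin 3  [load 30/34]
  5 → cabin 4  [load 25/34]
5 cabins opened.

5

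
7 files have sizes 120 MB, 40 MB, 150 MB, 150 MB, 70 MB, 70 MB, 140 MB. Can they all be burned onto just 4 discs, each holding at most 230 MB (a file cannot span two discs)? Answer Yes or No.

A valid assignment using 4 discs:
  disc 1: 150 + 70 = 220
  disc 2: 150 + 70 = 220
  disc 3: 140 + 40 = 180
  disc 4: 120 = 120
Every load is within 230 MB, so 4 discs suffice.

Yes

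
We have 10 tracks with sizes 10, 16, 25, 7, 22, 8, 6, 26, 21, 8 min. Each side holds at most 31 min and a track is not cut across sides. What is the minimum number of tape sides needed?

Total = 26 + 25 + 22 + 21 + 16 + 10 + 8 + 8 + 7 + 6 = 149 min.
Lower bound: ⌈149/31⌉ = 5 tape sides.
A packing using 5 tape sides:
  side 1: 26 = 26
  side 2: 25 + 6 = 31
  side 3: 22 + 8 = 30
  side 4: 21 + 10 = 31
  side 5: 16 + 8 + 7 = 31
This matches the lower bound, so 5 is optimal.

5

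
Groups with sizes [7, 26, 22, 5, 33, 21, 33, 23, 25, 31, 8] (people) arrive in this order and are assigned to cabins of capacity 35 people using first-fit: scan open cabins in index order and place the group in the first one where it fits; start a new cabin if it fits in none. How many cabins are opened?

8

  7 → cabin 1 (new)  [load 7/35]
  26 → cabin 1  [load 33/35]
  22 → cabin 2 (new)  [load 22/35]
  5 → cabin 2  [load 27/35]
  33 → cabin 3 (new)  [load 33/35]
  21 → cabin 4 (new)  [load 21/35]
  33 → cabin 5 (new)  [load 33/35]
  23 → cabin 6 (new)  [load 23/35]
  25 → cabin 7 (new)  [load 25/35]
  31 → cabin 8 (new)  [load 31/35]
  8 → cabin 2  [load 35/35]
8 cabins opened.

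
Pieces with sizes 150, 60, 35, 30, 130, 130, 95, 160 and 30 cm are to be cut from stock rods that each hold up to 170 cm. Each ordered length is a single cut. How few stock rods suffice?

6

Total = 160 + 150 + 130 + 130 + 95 + 60 + 35 + 30 + 30 = 820 cm.
Lower bound: ⌈820/170⌉ = 5 stock rods.
A packing using 6 stock rods:
  stock rod 1: 160 = 160
  stock rod 2: 150 = 150
  stock rod 3: 130 + 35 = 165
  stock rod 4: 130 + 30 = 160
  stock rod 5: 95 + 60 = 155
  stock rod 6: 30 = 30
No arrangement into 5 stock rods stays within capacity, so 6 is optimal.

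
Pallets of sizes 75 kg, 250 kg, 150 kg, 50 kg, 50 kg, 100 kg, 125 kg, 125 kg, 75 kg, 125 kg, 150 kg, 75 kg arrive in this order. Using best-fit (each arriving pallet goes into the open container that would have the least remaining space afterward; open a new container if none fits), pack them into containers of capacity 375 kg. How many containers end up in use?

4

  75 → container 1 (new)  [load 75/375]
  250 → container 1  [load 325/375]
  150 → container 2 (new)  [load 150/375]
  50 → container 1  [load 375/375]
  50 → container 2  [load 200/375]
  100 → container 2  [load 300/375]
  125 → container 3 (new)  [load 125/375]
  125 → container 3  [load 250/375]
  75 → container 2  [load 375/375]
  125 → container 3  [load 375/375]
  150 → container 4 (new)  [load 150/375]
  75 → container 4  [load 225/375]
4 containers opened.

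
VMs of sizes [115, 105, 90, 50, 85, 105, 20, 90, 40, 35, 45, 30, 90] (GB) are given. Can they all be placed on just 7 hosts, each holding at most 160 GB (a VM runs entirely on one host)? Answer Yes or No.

A valid assignment using 7 hosts:
  host 1: 115 + 45 = 160
  host 2: 105 + 50 = 155
  host 3: 105 + 40 = 145
  host 4: 90 + 35 + 30 = 155
  host 5: 90 + 20 = 110
  host 6: 90 = 90
  host 7: 85 = 85
Every load is within 160 GB, so 7 hosts suffice.

Yes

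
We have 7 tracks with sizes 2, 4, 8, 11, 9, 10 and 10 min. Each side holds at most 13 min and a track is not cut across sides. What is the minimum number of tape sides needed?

Total = 11 + 10 + 10 + 9 + 8 + 4 + 2 = 54 min.
Lower bound: ⌈54/13⌉ = 5 tape sides.
A packing using 5 tape sides:
  side 1: 11 + 2 = 13
  side 2: 10 = 10
  side 3: 10 = 10
  side 4: 9 + 4 = 13
  side 5: 8 = 8
This matches the lower bound, so 5 is optimal.

5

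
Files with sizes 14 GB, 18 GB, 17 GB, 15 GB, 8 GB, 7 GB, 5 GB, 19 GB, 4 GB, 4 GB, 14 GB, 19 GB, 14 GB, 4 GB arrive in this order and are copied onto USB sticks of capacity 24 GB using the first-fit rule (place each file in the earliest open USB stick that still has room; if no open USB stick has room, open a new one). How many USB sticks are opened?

  14 → USB stick 1 (new)  [load 14/24]
  18 → USB stick 2 (new)  [load 18/24]
  17 → USB stick 3 (new)  [load 17/24]
  15 → USB stick 4 (new)  [load 15/24]
  8 → USB stick 1  [load 22/24]
  7 → USB stick 3  [load 24/24]
  5 → USB stick 2  [load 23/24]
  19 → USB stick 5 (new)  [load 19/24]
  4 → USB stick 4  [load 19/24]
  4 → USB stick 4  [load 23/24]
  14 → USB stick 6 (new)  [load 14/24]
  19 → USB stick 7 (new)  [load 19/24]
  14 → USB stick 8 (new)  [load 14/24]
  4 → USB stick 5  [load 23/24]
8 USB sticks opened.

8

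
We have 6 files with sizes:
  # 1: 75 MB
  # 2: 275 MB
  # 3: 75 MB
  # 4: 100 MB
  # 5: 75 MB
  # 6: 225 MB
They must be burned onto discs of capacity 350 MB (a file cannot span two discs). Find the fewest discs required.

3

Total = 275 + 225 + 100 + 75 + 75 + 75 = 825 MB.
Lower bound: ⌈825/350⌉ = 3 discs.
A packing using 3 discs:
  disc 1: 275 + 75 = 350
  disc 2: 225 + 100 = 325
  disc 3: 75 + 75 = 150
This matches the lower bound, so 3 is optimal.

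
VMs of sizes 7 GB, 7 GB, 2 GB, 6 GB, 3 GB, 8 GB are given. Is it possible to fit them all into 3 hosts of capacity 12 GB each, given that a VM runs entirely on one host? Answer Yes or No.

No

Total = 33 GB; ⌈33/12⌉ = 3.
The bound of 3 does not rule out 3, but exhaustive search shows no assignment into 3 hosts of capacity 12 GB exists — the minimum is 4.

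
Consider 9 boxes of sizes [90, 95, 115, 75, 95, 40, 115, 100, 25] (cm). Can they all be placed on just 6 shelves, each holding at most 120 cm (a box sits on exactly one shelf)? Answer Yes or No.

No

Total = 750 cm; ⌈750/120⌉ = 7.
At least 7 shelves are required, but only 6 are allowed.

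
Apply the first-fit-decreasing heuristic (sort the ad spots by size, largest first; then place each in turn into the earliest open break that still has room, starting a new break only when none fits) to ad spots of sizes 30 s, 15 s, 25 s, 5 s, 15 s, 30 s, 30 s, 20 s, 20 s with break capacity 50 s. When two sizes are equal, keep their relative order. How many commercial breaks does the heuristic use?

4

Sorted descending: 30, 30, 30, 25, 20, 20, 15, 15, 5.
  30 → break 1 (new)  [load 30/50]
  30 → break 2 (new)  [load 30/50]
  30 → break 3 (new)  [load 30/50]
  25 → break 4 (new)  [load 25/50]
  20 → break 1  [load 50/50]
  20 → break 2  [load 50/50]
  15 → break 3  [load 45/50]
  15 → break 4  [load 40/50]
  5 → break 3  [load 50/50]
4 commercial breaks opened.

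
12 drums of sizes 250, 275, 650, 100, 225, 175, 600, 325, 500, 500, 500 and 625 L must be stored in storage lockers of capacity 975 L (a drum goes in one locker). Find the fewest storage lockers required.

6

Total = 650 + 625 + 600 + 500 + 500 + 500 + 325 + 275 + 250 + 225 + 175 + 100 = 4725 L.
Lower bound: ⌈4725/975⌉ = 5 storage lockers.
Also, 6 drums each exceed 975/2 L, and no two of those can share a locker, so at least 6 storage lockers are needed.
A packing using 6 storage lockers:
  locker 1: 650 + 325 = 975
  locker 2: 625 + 275 = 900
  locker 3: 600 + 250 + 100 = 950
  locker 4: 500 + 225 + 175 = 900
  locker 5: 500 = 500
  locker 6: 500 = 500
This matches the lower bound, so 6 is optimal.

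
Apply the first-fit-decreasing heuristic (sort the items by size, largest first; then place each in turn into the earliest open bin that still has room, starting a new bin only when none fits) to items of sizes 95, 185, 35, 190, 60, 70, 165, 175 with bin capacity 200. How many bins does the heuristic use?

Sorted descending: 190, 185, 175, 165, 95, 70, 60, 35.
  190 → bin 1 (new)  [load 190/200]
  185 → bin 2 (new)  [load 185/200]
  175 → bin 3 (new)  [load 175/200]
  165 → bin 4 (new)  [load 165/200]
  95 → bin 5 (new)  [load 95/200]
  70 → bin 5  [load 165/200]
  60 → bin 6 (new)  [load 60/200]
  35 → bin 4  [load 200/200]
6 bins opened.

6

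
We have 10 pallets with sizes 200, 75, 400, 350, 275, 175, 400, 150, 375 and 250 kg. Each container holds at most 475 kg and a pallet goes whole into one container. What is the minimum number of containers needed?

7

Total = 400 + 400 + 375 + 350 + 275 + 250 + 200 + 175 + 150 + 75 = 2650 kg.
Lower bound: ⌈2650/475⌉ = 6 containers.
A packing using 7 containers:
  container 1: 400 + 75 = 475
  container 2: 400 = 400
  container 3: 375 = 375
  container 4: 350 = 350
  container 5: 275 + 200 = 475
  container 6: 250 + 175 = 425
  container 7: 150 = 150
No arrangement into 6 containers stays within capacity, so 7 is optimal.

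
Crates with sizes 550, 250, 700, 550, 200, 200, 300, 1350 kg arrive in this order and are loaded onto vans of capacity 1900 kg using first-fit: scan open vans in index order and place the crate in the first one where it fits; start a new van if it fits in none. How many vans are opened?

3

  550 → van 1 (new)  [load 550/1900]
  250 → van 1  [load 800/1900]
  700 → van 1  [load 1500/1900]
  550 → van 2 (new)  [load 550/1900]
  200 → van 1  [load 1700/1900]
  200 → van 1  [load 1900/1900]
  300 → van 2  [load 850/1900]
  1350 → van 3 (new)  [load 1350/1900]
3 vans opened.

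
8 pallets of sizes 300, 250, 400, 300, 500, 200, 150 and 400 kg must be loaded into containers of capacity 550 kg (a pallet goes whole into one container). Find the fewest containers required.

5

Total = 500 + 400 + 400 + 300 + 300 + 250 + 200 + 150 = 2500 kg.
Lower bound: ⌈2500/550⌉ = 5 containers.
A packing using 5 containers:
  container 1: 500 = 500
  container 2: 400 + 150 = 550
  container 3: 400 = 400
  container 4: 300 + 250 = 550
  container 5: 300 + 200 = 500
This matches the lower bound, so 5 is optimal.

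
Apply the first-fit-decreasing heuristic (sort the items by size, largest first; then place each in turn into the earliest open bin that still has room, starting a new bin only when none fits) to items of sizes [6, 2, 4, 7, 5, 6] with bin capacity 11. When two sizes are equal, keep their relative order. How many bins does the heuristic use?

3

Sorted descending: 7, 6, 6, 5, 4, 2.
  7 → bin 1 (new)  [load 7/11]
  6 → bin 2 (new)  [load 6/11]
  6 → bin 3 (new)  [load 6/11]
  5 → bin 2  [load 11/11]
  4 → bin 1  [load 11/11]
  2 → bin 3  [load 8/11]
3 bins opened.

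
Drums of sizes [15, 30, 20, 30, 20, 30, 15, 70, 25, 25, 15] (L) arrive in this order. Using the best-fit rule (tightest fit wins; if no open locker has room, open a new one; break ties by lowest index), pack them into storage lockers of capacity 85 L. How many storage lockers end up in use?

4

  15 → locker 1 (new)  [load 15/85]
  30 → locker 1  [load 45/85]
  20 → locker 1  [load 65/85]
  30 → locker 2 (new)  [load 30/85]
  20 → locker 1  [load 85/85]
  30 → locker 2  [load 60/85]
  15 → locker 2  [load 75/85]
  70 → locker 3 (new)  [load 70/85]
  25 → locker 4 (new)  [load 25/85]
  25 → locker 4  [load 50/85]
  15 → locker 3  [load 85/85]
4 storage lockers opened.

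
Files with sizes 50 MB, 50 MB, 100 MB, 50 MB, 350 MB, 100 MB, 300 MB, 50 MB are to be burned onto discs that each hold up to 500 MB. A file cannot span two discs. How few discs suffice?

Total = 350 + 300 + 100 + 100 + 50 + 50 + 50 + 50 = 1050 MB.
Lower bound: ⌈1050/500⌉ = 3 discs.
A packing using 3 discs:
  disc 1: 350 + 100 + 50 = 500
  disc 2: 300 + 100 + 50 + 50 = 500
  disc 3: 50 = 50
This matches the lower bound, so 3 is optimal.

3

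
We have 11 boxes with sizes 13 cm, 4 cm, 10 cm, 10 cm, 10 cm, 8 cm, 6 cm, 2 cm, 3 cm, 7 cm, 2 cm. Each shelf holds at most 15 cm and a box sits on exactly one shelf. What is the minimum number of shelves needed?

Total = 13 + 10 + 10 + 10 + 8 + 7 + 6 + 4 + 3 + 2 + 2 = 75 cm.
Lower bound: ⌈75/15⌉ = 5 shelves.
A packing using 6 shelves:
  shelf 1: 13 + 2 = 15
  shelf 2: 10 + 4 = 14
  shelf 3: 10 + 3 + 2 = 15
  shelf 4: 10 = 10
  shelf 5: 8 + 7 = 15
  shelf 6: 6 = 6
No arrangement into 5 shelves stays within capacity, so 6 is optimal.

6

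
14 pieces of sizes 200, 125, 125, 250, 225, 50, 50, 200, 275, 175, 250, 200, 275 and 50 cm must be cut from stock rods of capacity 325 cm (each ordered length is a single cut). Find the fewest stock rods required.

9

Total = 275 + 275 + 250 + 250 + 225 + 200 + 200 + 200 + 175 + 125 + 125 + 50 + 50 + 50 = 2450 cm.
Lower bound: ⌈2450/325⌉ = 8 stock rods.
Also, 9 pieces each exceed 325/2 cm, and no two of those can share a stock rod, so at least 9 stock rods are needed.
A packing using 9 stock rods:
  stock rod 1: 275 + 50 = 325
  stock rod 2: 275 + 50 = 325
  stock rod 3: 250 + 50 = 300
  stock rod 4: 250 = 250
  stock rod 5: 225 = 225
  stock rod 6: 200 + 125 = 325
  stock rod 7: 200 + 125 = 325
  stock rod 8: 200 = 200
  stock rod 9: 175 = 175
This matches the lower bound, so 9 is optimal.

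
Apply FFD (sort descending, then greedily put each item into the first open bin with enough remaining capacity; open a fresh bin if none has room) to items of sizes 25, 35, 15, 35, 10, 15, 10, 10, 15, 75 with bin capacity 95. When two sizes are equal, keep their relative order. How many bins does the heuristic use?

Sorted descending: 75, 35, 35, 25, 15, 15, 15, 10, 10, 10.
  75 → bin 1 (new)  [load 75/95]
  35 → bin 2 (new)  [load 35/95]
  35 → bin 2  [load 70/95]
  25 → bin 2  [load 95/95]
  15 → bin 1  [load 90/95]
  15 → bin 3 (new)  [load 15/95]
  15 → bin 3  [load 30/95]
  10 → bin 3  [load 40/95]
  10 → bin 3  [load 50/95]
  10 → bin 3  [load 60/95]
3 bins opened.

3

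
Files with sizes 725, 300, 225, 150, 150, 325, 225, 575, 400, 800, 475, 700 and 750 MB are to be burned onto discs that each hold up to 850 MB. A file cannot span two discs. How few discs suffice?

Total = 800 + 750 + 725 + 700 + 575 + 475 + 400 + 325 + 300 + 225 + 225 + 150 + 150 = 5800 MB.
Lower bound: ⌈5800/850⌉ = 7 discs.
A packing using 8 discs:
  disc 1: 800 = 800
  disc 2: 750 = 750
  disc 3: 725 = 725
  disc 4: 700 + 150 = 850
  disc 5: 575 + 225 = 800
  disc 6: 475 + 325 = 800
  disc 7: 400 + 300 + 150 = 850
  disc 8: 225 = 225
No arrangement into 7 discs stays within capacity, so 8 is optimal.

8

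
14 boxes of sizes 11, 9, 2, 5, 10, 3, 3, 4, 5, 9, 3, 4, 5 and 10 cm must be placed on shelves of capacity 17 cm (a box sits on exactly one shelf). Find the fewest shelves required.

Total = 11 + 10 + 10 + 9 + 9 + 5 + 5 + 5 + 4 + 4 + 3 + 3 + 3 + 2 = 83 cm.
Lower bound: ⌈83/17⌉ = 5 shelves.
A packing using 5 shelves:
  shelf 1: 11 + 5 = 16
  shelf 2: 10 + 5 + 2 = 17
  shelf 3: 10 + 4 + 3 = 17
  shelf 4: 9 + 5 + 3 = 17
  shelf 5: 9 + 4 + 3 = 16
This matches the lower bound, so 5 is optimal.

5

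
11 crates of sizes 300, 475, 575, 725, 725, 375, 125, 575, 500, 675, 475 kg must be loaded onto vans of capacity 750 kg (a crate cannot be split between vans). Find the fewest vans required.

9

Total = 725 + 725 + 675 + 575 + 575 + 500 + 475 + 475 + 375 + 300 + 125 = 5525 kg.
Lower bound: ⌈5525/750⌉ = 8 vans.
A packing using 9 vans:
  van 1: 725 = 725
  van 2: 725 = 725
  van 3: 675 = 675
  van 4: 575 + 125 = 700
  van 5: 575 = 575
  van 6: 500 = 500
  van 7: 475 = 475
  van 8: 475 = 475
  van 9: 375 + 300 = 675
No arrangement into 8 vans stays within capacity, so 9 is optimal.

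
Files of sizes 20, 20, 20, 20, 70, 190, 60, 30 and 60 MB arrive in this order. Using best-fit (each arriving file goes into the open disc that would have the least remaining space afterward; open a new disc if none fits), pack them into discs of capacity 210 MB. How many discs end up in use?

3

  20 → disc 1 (new)  [load 20/210]
  20 → disc 1  [load 40/210]
  20 → disc 1  [load 60/210]
  20 → disc 1  [load 80/210]
  70 → disc 1  [load 150/210]
  190 → disc 2 (new)  [load 190/210]
  60 → disc 1  [load 210/210]
  30 → disc 3 (new)  [load 30/210]
  60 → disc 3  [load 90/210]
3 discs opened.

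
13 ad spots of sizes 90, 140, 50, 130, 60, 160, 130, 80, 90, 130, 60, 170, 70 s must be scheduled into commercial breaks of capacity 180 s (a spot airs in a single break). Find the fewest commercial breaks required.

Total = 170 + 160 + 140 + 130 + 130 + 130 + 90 + 90 + 80 + 70 + 60 + 60 + 50 = 1360 s.
Lower bound: ⌈1360/180⌉ = 8 commercial breaks.
A packing using 9 commercial breaks:
  break 1: 170 = 170
  break 2: 160 = 160
  break 3: 140 = 140
  break 4: 130 + 50 = 180
  break 5: 130 = 130
  break 6: 130 = 130
  break 7: 90 + 90 = 180
  break 8: 80 + 70 = 150
  break 9: 60 + 60 = 120
No arrangement into 8 commercial breaks stays within capacity, so 9 is optimal.

9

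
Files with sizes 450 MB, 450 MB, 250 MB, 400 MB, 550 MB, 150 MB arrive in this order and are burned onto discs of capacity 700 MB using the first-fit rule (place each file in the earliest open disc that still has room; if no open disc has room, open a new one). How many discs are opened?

4

  450 → disc 1 (new)  [load 450/700]
  450 → disc 2 (new)  [load 450/700]
  250 → disc 1  [load 700/700]
  400 → disc 3 (new)  [load 400/700]
  550 → disc 4 (new)  [load 550/700]
  150 → disc 2  [load 600/700]
4 discs opened.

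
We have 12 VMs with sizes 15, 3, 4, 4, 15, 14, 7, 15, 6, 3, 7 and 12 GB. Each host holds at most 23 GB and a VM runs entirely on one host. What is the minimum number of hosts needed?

Total = 15 + 15 + 15 + 14 + 12 + 7 + 7 + 6 + 4 + 4 + 3 + 3 = 105 GB.
Lower bound: ⌈105/23⌉ = 5 hosts.
A packing using 5 hosts:
  host 1: 15 + 7 = 22
  host 2: 15 + 7 = 22
  host 3: 15 + 6 = 21
  host 4: 14 + 4 + 4 = 22
  host 5: 12 + 3 + 3 = 18
This matches the lower bound, so 5 is optimal.

5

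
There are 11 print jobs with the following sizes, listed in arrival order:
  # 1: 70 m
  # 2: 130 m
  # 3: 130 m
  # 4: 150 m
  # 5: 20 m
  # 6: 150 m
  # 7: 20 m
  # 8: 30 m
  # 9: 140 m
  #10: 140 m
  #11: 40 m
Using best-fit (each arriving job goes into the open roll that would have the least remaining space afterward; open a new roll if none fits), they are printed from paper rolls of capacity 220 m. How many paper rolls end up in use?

  70 → roll 1 (new)  [load 70/220]
  130 → roll 1  [load 200/220]
  130 → roll 2 (new)  [load 130/220]
  150 → roll 3 (new)  [load 150/220]
  20 → roll 1  [load 220/220]
  150 → roll 4 (new)  [load 150/220]
  20 → roll 3  [load 170/220]
  30 → roll 3  [load 200/220]
  140 → roll 5 (new)  [load 140/220]
  140 → roll 6 (new)  [load 140/220]
  40 → roll 4  [load 190/220]
6 paper rolls opened.

6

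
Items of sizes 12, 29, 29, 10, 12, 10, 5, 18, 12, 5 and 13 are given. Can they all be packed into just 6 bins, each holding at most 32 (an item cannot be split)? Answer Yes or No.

Yes

A valid assignment using 6 bins:
  bin 1: 29 = 29
  bin 2: 29 = 29
  bin 3: 18 + 13 = 31
  bin 4: 12 + 12 + 5 = 29
  bin 5: 12 + 10 + 10 = 32
  bin 6: 5 = 5
Every load is within 32, so 6 bins suffice.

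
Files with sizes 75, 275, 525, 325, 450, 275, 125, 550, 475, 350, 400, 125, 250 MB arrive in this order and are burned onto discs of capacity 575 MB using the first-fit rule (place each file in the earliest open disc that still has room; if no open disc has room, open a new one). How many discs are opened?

  75 → disc 1 (new)  [load 75/575]
  275 → disc 1  [load 350/575]
  525 → disc 2 (new)  [load 525/575]
  325 → disc 3 (new)  [load 325/575]
  450 → disc 4 (new)  [load 450/575]
  275 → disc 5 (new)  [load 275/575]
  125 → disc 1  [load 475/575]
  550 → disc 6 (new)  [load 550/575]
  475 → disc 7 (new)  [load 475/575]
  350 → disc 8 (new)  [load 350/575]
  400 → disc 9 (new)  [load 400/575]
  125 → disc 3  [load 450/575]
  250 → disc 5  [load 525/575]
9 discs opened.

9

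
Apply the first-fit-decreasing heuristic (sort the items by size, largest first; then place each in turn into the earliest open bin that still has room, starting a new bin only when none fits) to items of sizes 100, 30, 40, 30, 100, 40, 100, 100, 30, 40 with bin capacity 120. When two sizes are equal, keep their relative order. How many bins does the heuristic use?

6

Sorted descending: 100, 100, 100, 100, 40, 40, 40, 30, 30, 30.
  100 → bin 1 (new)  [load 100/120]
  100 → bin 2 (new)  [load 100/120]
  100 → bin 3 (new)  [load 100/120]
  100 → bin 4 (new)  [load 100/120]
  40 → bin 5 (new)  [load 40/120]
  40 → bin 5  [load 80/120]
  40 → bin 5  [load 120/120]
  30 → bin 6 (new)  [load 30/120]
  30 → bin 6  [load 60/120]
  30 → bin 6  [load 90/120]
6 bins opened.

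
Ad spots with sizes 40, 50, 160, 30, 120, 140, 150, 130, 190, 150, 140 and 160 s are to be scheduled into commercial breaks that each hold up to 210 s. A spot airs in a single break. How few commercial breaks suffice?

Total = 190 + 160 + 160 + 150 + 150 + 140 + 140 + 130 + 120 + 50 + 40 + 30 = 1460 s.
Lower bound: ⌈1460/210⌉ = 7 commercial breaks.
Also, 9 ad spots each exceed 105 s, and no two of those can share a break, so at least 9 commercial breaks are needed.
A packing using 9 commercial breaks:
  break 1: 190 = 190
  break 2: 160 + 50 = 210
  break 3: 160 + 40 = 200
  break 4: 150 + 30 = 180
  break 5: 150 = 150
  break 6: 140 = 140
  break 7: 140 = 140
  break 8: 130 = 130
  break 9: 120 = 120
This matches the lower bound, so 9 is optimal.

9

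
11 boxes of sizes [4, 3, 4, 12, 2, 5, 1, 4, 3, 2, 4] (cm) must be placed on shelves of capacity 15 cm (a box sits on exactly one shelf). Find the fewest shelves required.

3

Total = 12 + 5 + 4 + 4 + 4 + 4 + 3 + 3 + 2 + 2 + 1 = 44 cm.
Lower bound: ⌈44/15⌉ = 3 shelves.
A packing using 3 shelves:
  shelf 1: 12 + 3 = 15
  shelf 2: 5 + 4 + 4 + 2 = 15
  shelf 3: 4 + 4 + 3 + 2 + 1 = 14
This matches the lower bound, so 3 is optimal.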